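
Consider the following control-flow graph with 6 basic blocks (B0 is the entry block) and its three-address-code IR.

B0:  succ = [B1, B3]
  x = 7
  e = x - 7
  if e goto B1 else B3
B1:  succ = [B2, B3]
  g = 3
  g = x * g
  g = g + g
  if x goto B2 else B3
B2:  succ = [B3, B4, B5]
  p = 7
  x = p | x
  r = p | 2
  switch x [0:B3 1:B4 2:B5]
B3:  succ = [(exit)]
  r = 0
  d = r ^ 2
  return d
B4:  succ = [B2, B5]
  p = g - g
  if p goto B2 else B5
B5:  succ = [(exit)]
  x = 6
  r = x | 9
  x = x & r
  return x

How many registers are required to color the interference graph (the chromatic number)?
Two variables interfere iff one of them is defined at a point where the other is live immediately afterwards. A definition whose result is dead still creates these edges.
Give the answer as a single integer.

def/use:
  B0: def={e,x} ue=∅
  B1: def={g} ue={x}
  B2: def={p,r,x} ue={x}
  B3: def={d,r} ue=∅
  B4: def={p} ue={g}
  B5: def={r,x} ue=∅

Backward fixpoint:
  live B0: ∅→{x}
  live B1: {x}→{g,x}
  live B2: {g,x}→{g,x}
  live B3: ∅→∅
  live B4: {g,x}→{g,x}
  live B5: ∅→∅

Interfere edges:
  d: ∅
  e: {x}
  g: {p,r,x}
  p: {g,x}
  r: {g,x}
  x: {e,g,p,r}

Colouring:
  {g,p,x} pairwise interfere (3-clique) ⇒ χ ≥ 3
  3-colouring: r0={d,x}  r1={e,g}  r2={p,r}
  χ = 3

Answer: 3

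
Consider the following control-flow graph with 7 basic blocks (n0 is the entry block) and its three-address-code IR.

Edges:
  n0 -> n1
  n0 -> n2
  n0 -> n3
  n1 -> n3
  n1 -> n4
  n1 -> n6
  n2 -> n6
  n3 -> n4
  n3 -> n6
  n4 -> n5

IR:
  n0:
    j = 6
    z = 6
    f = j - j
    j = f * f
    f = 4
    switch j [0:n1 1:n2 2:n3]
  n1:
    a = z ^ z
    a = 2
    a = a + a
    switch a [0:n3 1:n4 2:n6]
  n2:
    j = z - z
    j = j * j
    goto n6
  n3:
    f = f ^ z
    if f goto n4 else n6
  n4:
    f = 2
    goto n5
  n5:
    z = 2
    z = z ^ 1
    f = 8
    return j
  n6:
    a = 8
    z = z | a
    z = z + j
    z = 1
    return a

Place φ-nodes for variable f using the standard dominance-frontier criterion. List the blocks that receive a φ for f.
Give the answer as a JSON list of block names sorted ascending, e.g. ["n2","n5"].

Answer: ["n4", "n6"]

Derivation:
idom tree: n1←n0 n2←n0 n3←n0 n4←n0 n5←n4 n6←n0
Dom∩ at merges:
  n3: preds {n0,n1}: {n0} ∩ {n0,n1} = {n0}; idom=n0
  n4: preds {n1,n3}: {n0,n1} ∩ {n0,n3} = {n0}; idom=n0
  n6: preds {n1,n2,n3}: {n0,n1} ∩ {n0,n2} ∩ {n0,n3} = {n0}; idom=n0

Frontier:
  join n3 pred n0: · stop@n0
  join n3 pred n1: n1 stop@n0
  join n4 pred n1: n1 stop@n0
  join n4 pred n3: n3 stop@n0
  join n6 pred n1: n1 stop@n0
  join n6 pred n2: n2 stop@n0
  join n6 pred n3: n3 stop@n0
  DF(n0)=∅
  DF(n1)={n3,n4,n6}
  DF(n2)={n6}
  DF(n3)={n4,n6}
  DF(n4)=∅
  DF(n5)=∅
  DF(n6)=∅

φ for f: defs {n0,n3,n4,n5}
  DF⁺ = {n4,n6}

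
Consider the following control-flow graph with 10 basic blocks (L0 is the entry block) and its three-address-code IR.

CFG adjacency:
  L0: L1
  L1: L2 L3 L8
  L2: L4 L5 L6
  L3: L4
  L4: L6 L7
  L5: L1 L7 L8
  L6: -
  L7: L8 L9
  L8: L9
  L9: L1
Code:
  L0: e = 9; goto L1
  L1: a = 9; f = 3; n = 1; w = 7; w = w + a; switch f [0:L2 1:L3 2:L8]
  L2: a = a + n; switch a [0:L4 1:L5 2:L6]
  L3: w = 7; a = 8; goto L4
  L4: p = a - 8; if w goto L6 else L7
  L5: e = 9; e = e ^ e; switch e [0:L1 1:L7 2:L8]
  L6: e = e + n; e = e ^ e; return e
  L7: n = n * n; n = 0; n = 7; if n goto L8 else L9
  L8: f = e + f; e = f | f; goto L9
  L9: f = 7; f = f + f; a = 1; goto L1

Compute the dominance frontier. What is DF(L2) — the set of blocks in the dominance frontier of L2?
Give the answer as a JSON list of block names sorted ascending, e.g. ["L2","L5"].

idom tree: L1←L0 L2←L1 L3←L1 L4←L1 L5←L2 L6←L1 L7←L1 L8←L1 L9←L1
Dom∩ at merges:
  L1: preds {L0,L5,L9}: {L0} ∩ {L0,L1,L2,L5} ∩ {L0,L1,L9} = {L0}; idom=L0
  L4: preds {L2,L3}: {L0,L1,L2} ∩ {L0,L1,L3} = {L0,L1}; idom=L1
  L6: preds {L2,L4}: {L0,L1,L2} ∩ {L0,L1,L4} = {L0,L1}; idom=L1
  L7: preds {L4,L5}: {L0,L1,L4} ∩ {L0,L1,L2,L5} = {L0,L1}; idom=L1
  L8: preds {L1,L5,L7}: {L0,L1} ∩ {L0,L1,L2,L5} ∩ {L0,L1,L7} = {L0,L1}; idom=L1
  L9: preds {L7,L8}: {L0,L1,L7} ∩ {L0,L1,L8} = {L0,L1}; idom=L1

DF walk-up:
  L1←L0: walk · to L0
  L1←L5: walk L5→L2→L1 to L0
  L1←L9: walk L9→L1 to L0
  L4←L2: walk L2 to L1
  L4←L3: walk L3 to L1
  L6←L2: walk L2 to L1
  L6←L4: walk L4 to L1
  L7←L4: walk L4 to L1
  L7←L5: walk L5→L2 to L1
  L8←L1: walk · to L1
  L8←L5: walk L5→L2 to L1
  L8←L7: walk L7 to L1
  L9←L7: walk L7 to L1
  L9←L8: walk L8 to L1
  L0: DF=∅
  L1: DF={L1}
  L2: DF={L1,L4,L6,L7,L8}
  L3: DF={L4}
  L4: DF={L6,L7}
  L5: DF={L1,L7,L8}
  L6: DF=∅
  L7: DF={L8,L9}
  L8: DF={L9}
  L9: DF={L1}

DF(L2) = ["L1", "L4", "L6", "L7", "L8"]

Answer: ["L1", "L4", "L6", "L7", "L8"]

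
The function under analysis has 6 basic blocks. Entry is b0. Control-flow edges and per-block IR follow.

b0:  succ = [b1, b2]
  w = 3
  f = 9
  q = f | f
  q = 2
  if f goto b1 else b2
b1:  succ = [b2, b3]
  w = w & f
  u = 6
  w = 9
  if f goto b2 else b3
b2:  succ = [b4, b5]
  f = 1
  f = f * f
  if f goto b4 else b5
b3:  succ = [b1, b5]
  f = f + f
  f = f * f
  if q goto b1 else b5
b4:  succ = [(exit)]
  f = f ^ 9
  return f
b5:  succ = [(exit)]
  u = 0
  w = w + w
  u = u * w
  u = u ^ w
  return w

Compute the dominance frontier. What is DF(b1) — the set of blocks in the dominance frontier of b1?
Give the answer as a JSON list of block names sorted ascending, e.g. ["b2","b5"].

Answer: ["b1", "b2", "b5"]

Analysis:
idom tree: b1←b0 b2←b0 b3←b1 b4←b2 b5←b0
Dom∩ at merges:
  b1: preds {b0,b3}: {b0} ∩ {b0,b1,b3} = {b0}; idom=b0
  b2: preds {b0,b1}: {b0} ∩ {b0,b1} = {b0}; idom=b0
  b5: preds {b2,b3}: {b0,b2} ∩ {b0,b1,b3} = {b0}; idom=b0

DF derivation:
  join b1 pred b0: · stop@b0
  join b1 pred b3: b3→b1 stop@b0
  join b2 pred b0: · stop@b0
  join b2 pred b1: b1 stop@b0
  join b5 pred b2: b2 stop@b0
  join b5 pred b3: b3→b1 stop@b0
  b0 → ∅
  b1 → {b1,b2,b5}
  b2 → {b5}
  b3 → {b1,b5}
  b4 → ∅
  b5 → ∅

DF(b1) = ["b1", "b2", "b5"]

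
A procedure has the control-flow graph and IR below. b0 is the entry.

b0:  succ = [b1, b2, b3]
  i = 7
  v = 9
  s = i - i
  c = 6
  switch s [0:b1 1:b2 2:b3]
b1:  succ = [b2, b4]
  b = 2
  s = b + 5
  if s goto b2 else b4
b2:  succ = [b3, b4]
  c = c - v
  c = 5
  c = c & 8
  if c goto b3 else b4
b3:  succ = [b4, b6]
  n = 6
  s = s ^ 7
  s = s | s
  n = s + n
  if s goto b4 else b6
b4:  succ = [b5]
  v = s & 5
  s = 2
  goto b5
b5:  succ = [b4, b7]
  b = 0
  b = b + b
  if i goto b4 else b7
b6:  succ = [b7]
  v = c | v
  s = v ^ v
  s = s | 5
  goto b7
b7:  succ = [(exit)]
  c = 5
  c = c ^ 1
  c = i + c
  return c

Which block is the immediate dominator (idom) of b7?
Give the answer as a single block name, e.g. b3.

idom tree: b1←b0 b2←b0 b3←b0 b4←b0 b5←b4 b6←b3 b7←b0
Dom∩ at merges:
  b2: preds {b0,b1}: {b0} ∩ {b0,b1} = {b0}; idom=b0
  b3: preds {b0,b2}: {b0} ∩ {b0,b2} = {b0}; idom=b0
  b4: preds {b1,b2,b3,b5}: {b0,b1} ∩ {b0,b2} ∩ {b0,b3} ∩ {b0,b4,b5} = {b0}; idom=b0
  b7: preds {b5,b6}: {b0,b4,b5} ∩ {b0,b3,b6} = {b0}; idom=b0

idom(b7) = b0

Answer: b0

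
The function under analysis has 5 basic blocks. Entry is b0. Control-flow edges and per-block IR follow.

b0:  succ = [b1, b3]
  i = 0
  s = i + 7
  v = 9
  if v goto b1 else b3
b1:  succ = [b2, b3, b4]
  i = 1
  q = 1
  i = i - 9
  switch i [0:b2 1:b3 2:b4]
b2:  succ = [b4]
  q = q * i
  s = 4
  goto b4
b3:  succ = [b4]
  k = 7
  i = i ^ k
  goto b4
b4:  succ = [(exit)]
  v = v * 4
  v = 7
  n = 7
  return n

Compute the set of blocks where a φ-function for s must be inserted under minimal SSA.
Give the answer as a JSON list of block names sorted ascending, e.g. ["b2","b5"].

idom tree: b1←b0 b2←b1 b3←b0 b4←b0
Dom at joins:
  b3: preds {b0,b1}: {b0} ∩ {b0,b1} = {b0}; idom=b0
  b4: preds {b1,b2,b3}: {b0,b1} ∩ {b0,b1,b2} ∩ {b0,b3} = {b0}; idom=b0

DF derivation:
  b3←b0: walk · to b0
  b3←b1: walk b1 to b0
  b4←b1: walk b1 to b0
  b4←b2: walk b2→b1 to b0
  b4←b3: walk b3 to b0
  DF(b0)=∅
  DF(b1)={b3,b4}
  DF(b2)={b4}
  DF(b3)={b4}
  DF(b4)=∅

φ for s: defs {b0,b2}
  DF⁺ = {b4}

Answer: ["b4"]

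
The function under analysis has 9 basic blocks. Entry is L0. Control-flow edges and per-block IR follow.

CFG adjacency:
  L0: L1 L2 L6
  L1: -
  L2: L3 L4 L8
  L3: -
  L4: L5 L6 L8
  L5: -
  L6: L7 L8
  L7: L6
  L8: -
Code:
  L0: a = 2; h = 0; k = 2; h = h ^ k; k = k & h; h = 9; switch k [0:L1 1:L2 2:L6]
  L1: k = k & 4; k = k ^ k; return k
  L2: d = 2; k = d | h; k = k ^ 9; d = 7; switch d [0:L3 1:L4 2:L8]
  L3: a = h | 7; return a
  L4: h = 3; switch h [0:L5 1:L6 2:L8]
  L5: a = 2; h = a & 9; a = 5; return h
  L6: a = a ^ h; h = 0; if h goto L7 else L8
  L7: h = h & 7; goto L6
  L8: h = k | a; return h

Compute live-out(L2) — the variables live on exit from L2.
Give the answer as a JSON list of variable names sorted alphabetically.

Answer: ["a", "h", "k"]

Analysis:
def/use:
  L0 def {a,h,k} use ∅
  L1 def {k} use {k}
  L2 def {d,k} use {h}
  L3 def {a} use {h}
  L4 def {h} use ∅
  L5 def {a,h} use ∅
  L6 def {a,h} use {a,h}
  L7 def {h} use {h}
  L8 def {h} use {a,k}

Liveness:
  L0 li=∅ lo={a,h,k}
  L1 li={k} lo=∅
  L2 li={a,h} lo={a,h,k}
  L3 li={h} lo=∅
  L4 li={a,k} lo={a,h,k}
  L5 li=∅ lo=∅
  L6 li={a,h,k} lo={a,h,k}
  L7 li={a,h,k} lo={a,h,k}
  L8 li={a,k} lo=∅

live-out(L2) = ["a", "h", "k"]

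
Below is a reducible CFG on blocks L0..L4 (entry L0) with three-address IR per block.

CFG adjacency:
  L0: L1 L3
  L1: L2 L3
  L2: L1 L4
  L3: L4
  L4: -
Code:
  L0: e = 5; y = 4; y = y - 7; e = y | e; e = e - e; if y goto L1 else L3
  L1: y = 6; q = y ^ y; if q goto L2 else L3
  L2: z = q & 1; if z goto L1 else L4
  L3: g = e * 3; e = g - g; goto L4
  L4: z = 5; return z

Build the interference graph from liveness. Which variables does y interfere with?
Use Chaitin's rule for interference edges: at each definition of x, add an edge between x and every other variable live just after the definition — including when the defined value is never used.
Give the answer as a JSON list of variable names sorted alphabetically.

Answer: ["e"]

Working:
def/use:
  L0: def={e,y} ue=∅
  L1: def={q,y} ue=∅
  L2: def={z} ue={q}
  L3: def={e,g} ue={e}
  L4: def={z} ue=∅

Liveness:
  live L0: ∅→{e}
  live L1: {e}→{e,q}
  live L2: {e,q}→{e}
  live L3: {e}→∅
  live L4: ∅→∅

Interference:
  e↔{q,y,z}
  g↔∅
  q↔{e}
  y↔{e}
  z↔{e}

N(y) = ["e"]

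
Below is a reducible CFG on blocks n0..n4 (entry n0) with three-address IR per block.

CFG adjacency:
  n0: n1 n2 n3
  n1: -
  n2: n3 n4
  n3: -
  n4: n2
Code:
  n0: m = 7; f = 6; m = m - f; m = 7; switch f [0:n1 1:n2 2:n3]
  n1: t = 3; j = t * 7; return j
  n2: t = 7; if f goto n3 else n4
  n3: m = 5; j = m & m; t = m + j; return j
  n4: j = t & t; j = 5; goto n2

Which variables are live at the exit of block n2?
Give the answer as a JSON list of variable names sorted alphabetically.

Answer: ["f", "t"]

Analysis:
def/use:
  n0: def={f,m} ue=∅
  n1: def={j,t} ue=∅
  n2: def={t} ue={f}
  n3: def={j,m,t} ue=∅
  n4: def={j} ue={t}

Backward fixpoint:
  n0: in=∅ out={f}
  n1: in=∅ out=∅
  n2: in={f} out={f,t}
  n3: in=∅ out=∅
  n4: in={f,t} out={f}

live-out(n2) = ["f", "t"]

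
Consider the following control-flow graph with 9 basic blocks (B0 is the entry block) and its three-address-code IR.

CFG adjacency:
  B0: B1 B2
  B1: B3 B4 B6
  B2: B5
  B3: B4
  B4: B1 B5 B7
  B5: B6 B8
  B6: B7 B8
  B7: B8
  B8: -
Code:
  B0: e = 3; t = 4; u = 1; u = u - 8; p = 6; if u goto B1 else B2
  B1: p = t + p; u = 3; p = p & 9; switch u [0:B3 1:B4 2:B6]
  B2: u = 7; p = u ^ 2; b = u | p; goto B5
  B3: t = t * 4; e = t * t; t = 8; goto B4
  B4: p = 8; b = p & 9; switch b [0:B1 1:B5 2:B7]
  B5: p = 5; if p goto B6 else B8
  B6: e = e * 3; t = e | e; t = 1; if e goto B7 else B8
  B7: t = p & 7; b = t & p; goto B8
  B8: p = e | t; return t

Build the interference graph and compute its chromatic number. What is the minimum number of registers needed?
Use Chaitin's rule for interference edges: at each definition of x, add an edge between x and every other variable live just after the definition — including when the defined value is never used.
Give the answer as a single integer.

Answer: 4

Working:
Per-block:
  B0: def={e,p,t,u} ue=∅
  B1: def={p,u} ue={p,t}
  B2: def={b,p,u} ue=∅
  B3: def={e,t} ue={t}
  B4: def={b,p} ue=∅
  B5: def={p} ue=∅
  B6: def={e,t} ue={e}
  B7: def={b,t} ue={p}
  B8: def={p} ue={e,t}

Liveness:
  live B0: ∅→{e,p,t}
  live B1: {e,p,t}→{e,p,t}
  live B2: {e,t}→{e,t}
  live B3: {t}→{e,t}
  live B4: {e,t}→{e,p,t}
  live B5: {e,t}→{e,p,t}
  live B6: {e,p}→{e,p,t}
  live B7: {e,p}→{e,t}
  live B8: {e,t}→∅

Interfere edges:
  b: {e,p,t}
  e: {b,p,t,u}
  p: {b,e,t,u}
  t: {b,e,p,u}
  u: {e,p,t}

Colouring:
  clique {b,e,p,t} ⇒ need ≥ 4
  assign b→r3 e→r0 p→r1 t→r2 u→r3 — no edge inside a register ⇒ χ ≤ 4
  χ = 4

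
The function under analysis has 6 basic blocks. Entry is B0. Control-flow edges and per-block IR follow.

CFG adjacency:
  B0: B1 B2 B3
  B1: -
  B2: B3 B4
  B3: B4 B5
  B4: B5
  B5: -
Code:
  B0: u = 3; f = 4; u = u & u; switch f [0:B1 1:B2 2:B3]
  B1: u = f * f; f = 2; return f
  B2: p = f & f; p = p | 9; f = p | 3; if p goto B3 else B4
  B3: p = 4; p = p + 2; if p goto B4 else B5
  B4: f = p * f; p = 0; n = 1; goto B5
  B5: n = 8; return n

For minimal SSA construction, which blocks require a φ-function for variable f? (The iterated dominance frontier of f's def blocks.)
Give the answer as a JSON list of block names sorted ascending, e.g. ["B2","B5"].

idom tree: B1←B0 B2←B0 B3←B0 B4←B0 B5←B0
Dom∩ at merges:
  B3: preds {B0,B2}: {B0} ∩ {B0,B2} = {B0}; idom=B0
  B4: preds {B2,B3}: {B0,B2} ∩ {B0,B3} = {B0}; idom=B0
  B5: preds {B3,B4}: {B0,B3} ∩ {B0,B4} = {B0}; idom=B0

DF derivation:
  B3←B0: walk · to B0
  B3←B2: walk B2 to B0
  B4←B2: walk B2 to B0
  B4←B3: walk B3 to B0
  B5←B3: walk B3 to B0
  B5←B4: walk B4 to B0
  DF(B0)=∅
  DF(B1)=∅
  DF(B2)={B3,B4}
  DF(B3)={B4,B5}
  DF(B4)={B5}
  DF(B5)=∅

φ for f: defs {B0,B1,B2,B4}
  DF⁺ = {B3,B4,B5}

Answer: ["B3", "B4", "B5"]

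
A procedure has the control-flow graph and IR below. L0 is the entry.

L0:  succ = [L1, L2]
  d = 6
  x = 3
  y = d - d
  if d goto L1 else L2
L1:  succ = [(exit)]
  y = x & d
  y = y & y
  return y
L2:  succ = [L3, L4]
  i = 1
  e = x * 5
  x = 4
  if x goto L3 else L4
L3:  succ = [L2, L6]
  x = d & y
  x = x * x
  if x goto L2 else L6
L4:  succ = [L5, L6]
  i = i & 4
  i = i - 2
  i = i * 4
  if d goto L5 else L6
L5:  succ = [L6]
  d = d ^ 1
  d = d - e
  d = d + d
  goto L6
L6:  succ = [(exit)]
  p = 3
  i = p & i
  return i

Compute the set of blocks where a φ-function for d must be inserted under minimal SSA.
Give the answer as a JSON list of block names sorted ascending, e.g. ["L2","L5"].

idom tree: L1←L0 L2←L0 L3←L2 L4←L2 L5←L4 L6←L2
Dom at joins:
  L2: preds {L0,L3}: {L0} ∩ {L0,L2,L3} = {L0}; idom=L0
  L6: preds {L3,L4,L5}: {L0,L2,L3} ∩ {L0,L2,L4} ∩ {L0,L2,L4,L5} = {L0,L2}; idom=L2

Frontier:
  join L2 pred L0: · stop@L0
  join L2 pred L3: L3→L2 stop@L0
  join L6 pred L3: L3 stop@L2
  join L6 pred L4: L4 stop@L2
  join L6 pred L5: L5→L4 stop@L2
  DF(L0)=∅
  DF(L1)=∅
  DF(L2)={L2}
  DF(L3)={L2,L6}
  DF(L4)={L6}
  DF(L5)={L6}
  DF(L6)=∅

φ for d: defs {L0,L5}
  DF⁺ = {L6}

Answer: ["L6"]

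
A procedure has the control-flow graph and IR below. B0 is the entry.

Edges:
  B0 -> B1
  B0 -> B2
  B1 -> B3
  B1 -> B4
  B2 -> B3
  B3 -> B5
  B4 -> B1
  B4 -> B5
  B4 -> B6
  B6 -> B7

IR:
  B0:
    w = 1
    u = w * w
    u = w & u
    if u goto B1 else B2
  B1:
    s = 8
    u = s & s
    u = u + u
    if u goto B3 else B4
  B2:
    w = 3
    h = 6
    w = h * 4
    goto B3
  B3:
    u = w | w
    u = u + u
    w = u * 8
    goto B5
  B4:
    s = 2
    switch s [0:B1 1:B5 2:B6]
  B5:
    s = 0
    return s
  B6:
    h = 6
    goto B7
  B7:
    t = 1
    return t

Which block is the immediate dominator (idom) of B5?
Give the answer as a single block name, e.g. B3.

idom tree: B1←B0 B2←B0 B3←B0 B4←B1 B5←B0 B6←B4 B7←B6
Dom at joins:
  B1: preds {B0,B4}: {B0} ∩ {B0,B1,B4} = {B0}; idom=B0
  B3: preds {B1,B2}: {B0,B1} ∩ {B0,B2} = {B0}; idom=B0
  B5: preds {B3,B4}: {B0,B3} ∩ {B0,B1,B4} = {B0}; idom=B0

idom(B5) = B0

Answer: B0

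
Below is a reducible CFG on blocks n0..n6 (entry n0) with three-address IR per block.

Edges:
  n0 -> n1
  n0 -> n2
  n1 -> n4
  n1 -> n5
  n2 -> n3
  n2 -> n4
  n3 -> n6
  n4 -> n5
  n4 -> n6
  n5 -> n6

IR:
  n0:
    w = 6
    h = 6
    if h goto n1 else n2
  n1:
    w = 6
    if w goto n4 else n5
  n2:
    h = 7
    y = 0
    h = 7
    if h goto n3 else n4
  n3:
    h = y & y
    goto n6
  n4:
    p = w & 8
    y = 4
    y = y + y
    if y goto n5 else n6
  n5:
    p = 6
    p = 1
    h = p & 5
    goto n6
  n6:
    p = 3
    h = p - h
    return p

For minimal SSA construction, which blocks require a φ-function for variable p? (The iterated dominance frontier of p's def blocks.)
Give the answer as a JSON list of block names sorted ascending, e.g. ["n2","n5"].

Answer: ["n5", "n6"]

Working:
idom tree: n1←n0 n2←n0 n3←n2 n4←n0 n5←n0 n6←n0
Dom∩ at merges:
  n4: preds {n1,n2}: {n0,n1} ∩ {n0,n2} = {n0}; idom=n0
  n5: preds {n1,n4}: {n0,n1} ∩ {n0,n4} = {n0}; idom=n0
  n6: preds {n3,n4,n5}: {n0,n2,n3} ∩ {n0,n4} ∩ {n0,n5} = {n0}; idom=n0

Frontier:
  n4←n1: walk n1 to n0
  n4←n2: walk n2 to n0
  n5←n1: walk n1 to n0
  n5←n4: walk n4 to n0
  n6←n3: walk n3→n2 to n0
  n6←n4: walk n4 to n0
  n6←n5: walk n5 to n0
  DF(n0)=∅
  DF(n1)={n4,n5}
  DF(n2)={n4,n6}
  DF(n3)={n6}
  DF(n4)={n5,n6}
  DF(n5)={n6}
  DF(n6)=∅

φ for p: defs {n4,n5,n6}
  DF⁺ = {n5,n6}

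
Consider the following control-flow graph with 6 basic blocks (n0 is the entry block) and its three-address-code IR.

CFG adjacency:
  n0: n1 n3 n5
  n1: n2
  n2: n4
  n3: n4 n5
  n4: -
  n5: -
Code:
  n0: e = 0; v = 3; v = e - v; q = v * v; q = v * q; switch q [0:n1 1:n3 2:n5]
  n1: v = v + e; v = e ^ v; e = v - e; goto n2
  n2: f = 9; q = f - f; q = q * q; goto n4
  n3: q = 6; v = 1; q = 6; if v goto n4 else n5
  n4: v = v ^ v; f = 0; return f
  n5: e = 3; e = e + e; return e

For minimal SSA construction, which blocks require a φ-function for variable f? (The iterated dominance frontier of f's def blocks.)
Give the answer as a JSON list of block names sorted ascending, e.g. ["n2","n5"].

idom tree: n1←n0 n2←n1 n3←n0 n4←n0 n5←n0
Dom∩ at merges:
  n4: preds {n2,n3}: {n0,n1,n2} ∩ {n0,n3} = {n0}; idom=n0
  n5: preds {n0,n3}: {n0} ∩ {n0,n3} = {n0}; idom=n0

Frontier:
  join n4 pred n2: n2→n1 stop@n0
  join n4 pred n3: n3 stop@n0
  join n5 pred n0: · stop@n0
  join n5 pred n3: n3 stop@n0
  n0 → ∅
  n1 → {n4}
  n2 → {n4}
  n3 → {n4,n5}
  n4 → ∅
  n5 → ∅

φ for f: defs {n2,n4}
  DF⁺ = {n4}

Answer: ["n4"]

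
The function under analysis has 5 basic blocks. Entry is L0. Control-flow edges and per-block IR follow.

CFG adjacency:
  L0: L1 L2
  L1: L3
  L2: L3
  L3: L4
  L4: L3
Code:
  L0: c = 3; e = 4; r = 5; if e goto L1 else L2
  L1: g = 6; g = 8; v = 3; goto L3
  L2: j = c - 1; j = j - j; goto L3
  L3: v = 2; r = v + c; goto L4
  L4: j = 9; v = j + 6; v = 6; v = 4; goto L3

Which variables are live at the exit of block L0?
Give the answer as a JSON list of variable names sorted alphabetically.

Block summaries:
  L0 def {c,e,r} use ∅
  L1 def {g,v} use ∅
  L2 def {j} use {c}
  L3 def {r,v} use {c}
  L4 def {j,v} use ∅

Liveness:
  L0: in=∅ out={c}
  L1: in={c} out={c}
  L2: in={c} out={c}
  L3: in={c} out={c}
  L4: in={c} out={c}

live-out(L0) = ["c"]

Answer: ["c"]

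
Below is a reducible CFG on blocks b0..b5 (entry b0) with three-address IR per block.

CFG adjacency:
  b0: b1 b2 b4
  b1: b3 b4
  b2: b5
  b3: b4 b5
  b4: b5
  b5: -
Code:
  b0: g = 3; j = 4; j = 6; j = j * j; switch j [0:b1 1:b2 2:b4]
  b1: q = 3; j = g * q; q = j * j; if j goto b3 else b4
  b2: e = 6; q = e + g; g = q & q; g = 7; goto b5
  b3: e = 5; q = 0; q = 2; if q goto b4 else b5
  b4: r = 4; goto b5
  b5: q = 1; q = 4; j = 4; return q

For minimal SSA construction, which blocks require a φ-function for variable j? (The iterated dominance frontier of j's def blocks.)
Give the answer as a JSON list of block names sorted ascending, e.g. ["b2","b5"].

Answer: ["b4", "b5"]

Derivation:
idom tree: b1←b0 b2←b0 b3←b1 b4←b0 b5←b0
Dom at joins:
  b4: preds {b0,b1,b3}: {b0} ∩ {b0,b1} ∩ {b0,b1,b3} = {b0}; idom=b0
  b5: preds {b2,b3,b4}: {b0,b2} ∩ {b0,b1,b3} ∩ {b0,b4} = {b0}; idom=b0

DF derivation:
  join b4 pred b0: · stop@b0
  join b4 pred b1: b1 stop@b0
  join b4 pred b3: b3→b1 stop@b0
  join b5 pred b2: b2 stop@b0
  join b5 pred b3: b3→b1 stop@b0
  join b5 pred b4: b4 stop@b0
  DF(b0)=∅
  DF(b1)={b4,b5}
  DF(b2)={b5}
  DF(b3)={b4,b5}
  DF(b4)={b5}
  DF(b5)=∅

φ for j: defs {b0,b1,b5}
  DF⁺ = {b4,b5}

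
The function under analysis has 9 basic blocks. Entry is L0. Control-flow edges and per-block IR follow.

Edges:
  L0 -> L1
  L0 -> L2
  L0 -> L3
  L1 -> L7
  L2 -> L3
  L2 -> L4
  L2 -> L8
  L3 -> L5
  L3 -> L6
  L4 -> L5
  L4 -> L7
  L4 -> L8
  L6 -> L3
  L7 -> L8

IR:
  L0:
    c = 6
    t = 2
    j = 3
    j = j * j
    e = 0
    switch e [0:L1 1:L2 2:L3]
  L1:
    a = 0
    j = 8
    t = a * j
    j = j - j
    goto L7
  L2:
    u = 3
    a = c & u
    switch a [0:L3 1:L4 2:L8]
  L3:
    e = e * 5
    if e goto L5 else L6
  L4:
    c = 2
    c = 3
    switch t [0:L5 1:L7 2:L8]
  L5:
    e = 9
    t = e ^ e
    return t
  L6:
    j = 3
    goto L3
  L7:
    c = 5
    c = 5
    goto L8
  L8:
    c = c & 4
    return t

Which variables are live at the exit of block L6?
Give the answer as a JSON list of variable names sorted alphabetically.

Per-block:
  L0 def {c,e,j,t} use ∅
  L1 def {a,j,t} use ∅
  L2 def {a,u} use {c}
  L3 def {e} use {e}
  L4 def {c} use {t}
  L5 def {e,t} use ∅
  L6 def {j} use ∅
  L7 def {c} use ∅
  L8 def {c} use {c,t}

Liveness:
  live L0: ∅→{c,e,t}
  live L1: ∅→{t}
  live L2: {c,e,t}→{c,e,t}
  live L3: {e}→{e}
  live L4: {t}→{c,t}
  live L5: ∅→∅
  live L6: {e}→{e}
  live L7: {t}→{c,t}
  live L8: {c,t}→∅

live-out(L6) = ["e"]

Answer: ["e"]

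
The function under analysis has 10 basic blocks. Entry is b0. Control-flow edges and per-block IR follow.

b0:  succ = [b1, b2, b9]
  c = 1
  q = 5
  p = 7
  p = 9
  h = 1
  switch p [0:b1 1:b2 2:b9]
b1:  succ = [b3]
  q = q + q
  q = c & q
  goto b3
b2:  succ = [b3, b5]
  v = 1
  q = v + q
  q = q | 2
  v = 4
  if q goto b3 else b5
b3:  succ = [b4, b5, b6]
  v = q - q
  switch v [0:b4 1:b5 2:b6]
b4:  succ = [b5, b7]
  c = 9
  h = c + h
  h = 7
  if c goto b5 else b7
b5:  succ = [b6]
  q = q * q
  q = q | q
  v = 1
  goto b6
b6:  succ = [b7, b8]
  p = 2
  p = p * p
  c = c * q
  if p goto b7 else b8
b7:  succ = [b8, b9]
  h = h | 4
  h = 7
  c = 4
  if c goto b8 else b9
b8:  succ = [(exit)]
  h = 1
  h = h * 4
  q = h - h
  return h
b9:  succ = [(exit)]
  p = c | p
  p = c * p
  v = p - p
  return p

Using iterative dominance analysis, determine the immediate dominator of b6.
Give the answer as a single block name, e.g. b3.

idom tree: b1←b0 b2←b0 b3←b0 b4←b3 b5←b0 b6←b0 b7←b0 b8←b0 b9←b0
Dom at joins:
  b3: preds {b1,b2}: {b0,b1} ∩ {b0,b2} = {b0}; idom=b0
  b5: preds {b2,b3,b4}: {b0,b2} ∩ {b0,b3} ∩ {b0,b3,b4} = {b0}; idom=b0
  b6: preds {b3,b5}: {b0,b3} ∩ {b0,b5} = {b0}; idom=b0
  b7: preds {b4,b6}: {b0,b3,b4} ∩ {b0,b6} = {b0}; idom=b0
  b8: preds {b6,b7}: {b0,b6} ∩ {b0,b7} = {b0}; idom=b0
  b9: preds {b0,b7}: {b0} ∩ {b0,b7} = {b0}; idom=b0

idom(b6) = b0

Answer: b0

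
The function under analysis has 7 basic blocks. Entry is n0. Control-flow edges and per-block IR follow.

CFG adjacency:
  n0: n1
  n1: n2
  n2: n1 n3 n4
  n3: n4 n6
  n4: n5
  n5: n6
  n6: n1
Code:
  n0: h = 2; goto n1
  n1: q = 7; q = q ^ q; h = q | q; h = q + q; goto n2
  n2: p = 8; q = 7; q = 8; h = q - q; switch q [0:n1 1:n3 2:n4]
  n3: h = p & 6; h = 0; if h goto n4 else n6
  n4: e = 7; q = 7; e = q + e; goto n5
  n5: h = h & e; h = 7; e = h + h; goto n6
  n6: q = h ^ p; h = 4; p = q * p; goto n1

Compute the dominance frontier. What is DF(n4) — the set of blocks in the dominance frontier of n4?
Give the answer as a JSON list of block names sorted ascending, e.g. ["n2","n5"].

idom tree: n1←n0 n2←n1 n3←n2 n4←n2 n5←n4 n6←n2
Dom∩ at merges:
  n1: preds {n0,n2,n6}: {n0} ∩ {n0,n1,n2} ∩ {n0,n1,n2,n6} = {n0}; idom=n0
  n4: preds {n2,n3}: {n0,n1,n2} ∩ {n0,n1,n2,n3} = {n0,n1,n2}; idom=n2
  n6: preds {n3,n5}: {n0,n1,n2,n3} ∩ {n0,n1,n2,n4,n5} = {n0,n1,n2}; idom=n2

DF derivation:
  n1←n0: walk · to n0
  n1←n2: walk n2→n1 to n0
  n1←n6: walk n6→n2→n1 to n0
  n4←n2: walk · to n2
  n4←n3: walk n3 to n2
  n6←n3: walk n3 to n2
  n6←n5: walk n5→n4 to n2
  DF(n0)=∅
  DF(n1)={n1}
  DF(n2)={n1}
  DF(n3)={n4,n6}
  DF(n4)={n6}
  DF(n5)={n6}
  DF(n6)={n1}

DF(n4) = ["n6"]

Answer: ["n6"]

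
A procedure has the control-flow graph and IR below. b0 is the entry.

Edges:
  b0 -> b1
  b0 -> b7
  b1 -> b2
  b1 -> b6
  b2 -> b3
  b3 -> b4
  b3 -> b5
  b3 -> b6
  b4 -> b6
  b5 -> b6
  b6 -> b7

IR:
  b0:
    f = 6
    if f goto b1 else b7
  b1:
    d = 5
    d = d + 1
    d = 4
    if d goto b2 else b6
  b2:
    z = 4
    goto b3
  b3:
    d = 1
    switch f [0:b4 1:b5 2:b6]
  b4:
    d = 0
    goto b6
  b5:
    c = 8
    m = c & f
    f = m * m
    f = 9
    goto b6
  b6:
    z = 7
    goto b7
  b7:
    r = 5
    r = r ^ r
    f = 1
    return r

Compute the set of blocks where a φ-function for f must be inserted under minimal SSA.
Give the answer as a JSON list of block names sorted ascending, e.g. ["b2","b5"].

Answer: ["b6", "b7"]

Working:
idom tree: b1←b0 b2←b1 b3←b2 b4←b3 b5←b3 b6←b1 b7←b0
Dom at joins:
  b6: preds {b1,b3,b4,b5}: {b0,b1} ∩ {b0,b1,b2,b3} ∩ {b0,b1,b2,b3,b4} ∩ {b0,b1,b2,b3,b5} = {b0,b1}; idom=b1
  b7: preds {b0,b6}: {b0} ∩ {b0,b1,b6} = {b0}; idom=b0

DF walk-up:
  join b6 pred b1: · stop@b1
  join b6 pred b3: b3→b2 stop@b1
  join b6 pred b4: b4→b3→b2 stop@b1
  join b6 pred b5: b5→b3→b2 stop@b1
  join b7 pred b0: · stop@b0
  join b7 pred b6: b6→b1 stop@b0
  DF(b0)=∅
  DF(b1)={b7}
  DF(b2)={b6}
  DF(b3)={b6}
  DF(b4)={b6}
  DF(b5)={b6}
  DF(b6)={b7}
  DF(b7)=∅

φ for f: defs {b0,b5,b7}
  DF⁺ = {b6,b7}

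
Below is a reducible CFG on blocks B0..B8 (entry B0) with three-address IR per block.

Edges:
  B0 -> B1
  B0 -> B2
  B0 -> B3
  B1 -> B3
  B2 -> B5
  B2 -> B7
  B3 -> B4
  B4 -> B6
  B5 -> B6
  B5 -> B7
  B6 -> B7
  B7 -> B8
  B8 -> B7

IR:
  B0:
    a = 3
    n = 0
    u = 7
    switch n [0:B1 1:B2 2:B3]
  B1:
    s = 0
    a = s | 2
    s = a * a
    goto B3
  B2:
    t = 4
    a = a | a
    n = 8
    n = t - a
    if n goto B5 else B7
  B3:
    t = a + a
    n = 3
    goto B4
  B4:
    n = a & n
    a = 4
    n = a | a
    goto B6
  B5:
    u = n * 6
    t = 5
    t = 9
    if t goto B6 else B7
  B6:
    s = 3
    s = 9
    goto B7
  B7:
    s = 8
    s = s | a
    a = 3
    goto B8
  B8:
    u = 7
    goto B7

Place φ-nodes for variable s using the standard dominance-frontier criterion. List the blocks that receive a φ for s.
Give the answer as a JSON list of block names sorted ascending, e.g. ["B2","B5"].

idom tree: B1←B0 B2←B0 B3←B0 B4←B3 B5←B2 B6←B0 B7←B0 B8←B7
Dom∩ at merges:
  B3: preds {B0,B1}: {B0} ∩ {B0,B1} = {B0}; idom=B0
  B6: preds {B4,B5}: {B0,B3,B4} ∩ {B0,B2,B5} = {B0}; idom=B0
  B7: preds {B2,B5,B6,B8}: {B0,B2} ∩ {B0,B2,B5} ∩ {B0,B6} ∩ {B0,B7,B8} = {B0}; idom=B0

DF walk-up:
  join B3 pred B0: · stop@B0
  join B3 pred B1: B1 stop@B0
  join B6 pred B4: B4→B3 stop@B0
  join B6 pred B5: B5→B2 stop@B0
  join B7 pred B2: B2 stop@B0
  join B7 pred B5: B5→B2 stop@B0
  join B7 pred B6: B6 stop@B0
  join B7 pred B8: B8→B7 stop@B0
  B0 → ∅
  B1 → {B3}
  B2 → {B6,B7}
  B3 → {B6}
  B4 → {B6}
  B5 → {B6,B7}
  B6 → {B7}
  B7 → {B7}
  B8 → {B7}

φ for s: defs {B1,B6,B7}
  DF⁺ = {B3,B6,B7}

Answer: ["B3", "B6", "B7"]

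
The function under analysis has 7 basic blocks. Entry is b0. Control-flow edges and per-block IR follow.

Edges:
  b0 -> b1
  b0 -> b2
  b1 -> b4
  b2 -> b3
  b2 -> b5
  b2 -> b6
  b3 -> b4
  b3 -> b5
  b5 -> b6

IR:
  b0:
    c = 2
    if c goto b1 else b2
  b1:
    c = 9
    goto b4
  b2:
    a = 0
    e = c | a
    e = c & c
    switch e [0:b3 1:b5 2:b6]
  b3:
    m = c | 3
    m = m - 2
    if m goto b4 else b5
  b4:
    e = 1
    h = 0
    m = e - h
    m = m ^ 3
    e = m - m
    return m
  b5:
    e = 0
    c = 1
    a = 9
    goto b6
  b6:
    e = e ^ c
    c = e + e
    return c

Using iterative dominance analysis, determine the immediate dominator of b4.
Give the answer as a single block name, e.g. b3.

idom tree: b1←b0 b2←b0 b3←b2 b4←b0 b5←b2 b6←b2
Dom∩ at merges:
  b4: preds {b1,b3}: {b0,b1} ∩ {b0,b2,b3} = {b0}; idom=b0
  b5: preds {b2,b3}: {b0,b2} ∩ {b0,b2,b3} = {b0,b2}; idom=b2
  b6: preds {b2,b5}: {b0,b2} ∩ {b0,b2,b5} = {b0,b2}; idom=b2

idom(b4) = b0

Answer: b0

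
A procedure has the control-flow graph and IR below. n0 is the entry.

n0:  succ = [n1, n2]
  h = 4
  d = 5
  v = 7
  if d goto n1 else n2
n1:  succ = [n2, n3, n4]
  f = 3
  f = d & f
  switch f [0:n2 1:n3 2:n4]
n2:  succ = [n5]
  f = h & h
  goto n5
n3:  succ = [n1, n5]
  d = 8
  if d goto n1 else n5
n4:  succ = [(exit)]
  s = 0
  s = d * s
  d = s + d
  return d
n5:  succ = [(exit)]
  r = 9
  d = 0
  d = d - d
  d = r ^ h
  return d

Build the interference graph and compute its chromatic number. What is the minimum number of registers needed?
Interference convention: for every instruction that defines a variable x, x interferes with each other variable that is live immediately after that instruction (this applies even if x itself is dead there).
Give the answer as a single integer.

Answer: 3

Derivation:
Per-block:
  n0: def={d,h,v} ue=∅
  n1: def={f} ue={d}
  n2: def={f} ue={h}
  n3: def={d} ue=∅
  n4: def={d,s} ue={d}
  n5: def={d,r} ue={h}

Live sets:
  n0 li=∅ lo={d,h}
  n1 li={d,h} lo={d,h}
  n2 li={h} lo={h}
  n3 li={h} lo={d,h}
  n4 li={d} lo=∅
  n5 li={h} lo=∅

Conflict graph:
  d — {f,h,r,s,v}
  f — {d,h}
  h — {d,f,r,v}
  r — {d,h}
  s — {d}
  v — {d,h}

Colouring:
  {d,f,h} pairwise interfere (3-clique) ⇒ χ ≥ 3
  3-colouring: R0={d}  R1={h,s}  R2={f,r,v}
  χ = 3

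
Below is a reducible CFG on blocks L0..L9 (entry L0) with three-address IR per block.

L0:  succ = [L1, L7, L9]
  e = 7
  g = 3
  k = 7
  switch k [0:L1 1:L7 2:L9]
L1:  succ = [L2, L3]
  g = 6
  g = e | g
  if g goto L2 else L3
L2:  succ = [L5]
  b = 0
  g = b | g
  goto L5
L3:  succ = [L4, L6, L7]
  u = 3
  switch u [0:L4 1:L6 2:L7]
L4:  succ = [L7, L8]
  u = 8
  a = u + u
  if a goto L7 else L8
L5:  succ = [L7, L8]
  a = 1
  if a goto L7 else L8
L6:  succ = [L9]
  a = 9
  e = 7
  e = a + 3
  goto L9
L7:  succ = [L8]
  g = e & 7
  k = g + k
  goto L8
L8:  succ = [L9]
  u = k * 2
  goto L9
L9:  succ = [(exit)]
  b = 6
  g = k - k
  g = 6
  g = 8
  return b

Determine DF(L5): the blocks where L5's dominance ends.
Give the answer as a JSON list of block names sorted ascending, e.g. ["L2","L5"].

idom tree: L1←L0 L2←L1 L3←L1 L4←L3 L5←L2 L6←L3 L7←L0 L8←L0 L9←L0
Dom at joins:
  L7: preds {L0,L3,L4,L5}: {L0} ∩ {L0,L1,L3} ∩ {L0,L1,L3,L4} ∩ {L0,L1,L2,L5} = {L0}; idom=L0
  L8: preds {L4,L5,L7}: {L0,L1,L3,L4} ∩ {L0,L1,L2,L5} ∩ {L0,L7} = {L0}; idom=L0
  L9: preds {L0,L6,L8}: {L0} ∩ {L0,L1,L3,L6} ∩ {L0,L8} = {L0}; idom=L0

DF derivation:
  join L7 pred L0: · stop@L0
  join L7 pred L3: L3→L1 stop@L0
  join L7 pred L4: L4→L3→L1 stop@L0
  join L7 pred L5: L5→L2→L1 stop@L0
  join L8 pred L4: L4→L3→L1 stop@L0
  join L8 pred L5: L5→L2→L1 stop@L0
  join L8 pred L7: L7 stop@L0
  join L9 pred L0: · stop@L0
  join L9 pred L6: L6→L3→L1 stop@L0
  join L9 pred L8: L8 stop@L0
  DF(L0)=∅
  DF(L1)={L7,L8,L9}
  DF(L2)={L7,L8}
  DF(L3)={L7,L8,L9}
  DF(L4)={L7,L8}
  DF(L5)={L7,L8}
  DF(L6)={L9}
  DF(L7)={L8}
  DF(L8)={L9}
  DF(L9)=∅

DF(L5) = ["L7", "L8"]

Answer: ["L7", "L8"]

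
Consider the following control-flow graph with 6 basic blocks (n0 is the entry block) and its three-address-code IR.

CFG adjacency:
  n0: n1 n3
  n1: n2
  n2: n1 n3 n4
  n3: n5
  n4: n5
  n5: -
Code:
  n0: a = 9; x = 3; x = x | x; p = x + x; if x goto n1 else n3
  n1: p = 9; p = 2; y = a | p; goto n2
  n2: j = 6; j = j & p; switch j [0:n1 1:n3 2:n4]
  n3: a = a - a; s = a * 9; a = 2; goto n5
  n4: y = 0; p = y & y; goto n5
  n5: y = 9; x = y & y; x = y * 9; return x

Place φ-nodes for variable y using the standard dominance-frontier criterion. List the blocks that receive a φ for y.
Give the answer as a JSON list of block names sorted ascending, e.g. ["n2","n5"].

idom tree: n1←n0 n2←n1 n3←n0 n4←n2 n5←n0
Dom∩ at merges:
  n1: preds {n0,n2}: {n0} ∩ {n0,n1,n2} = {n0}; idom=n0
  n3: preds {n0,n2}: {n0} ∩ {n0,n1,n2} = {n0}; idom=n0
  n5: preds {n3,n4}: {n0,n3} ∩ {n0,n1,n2,n4} = {n0}; idom=n0

DF walk-up:
  n1←n0: walk · to n0
  n1←n2: walk n2→n1 to n0
  n3←n0: walk · to n0
  n3←n2: walk n2→n1 to n0
  n5←n3: walk n3 to n0
  n5←n4: walk n4→n2→n1 to n0
  n0: DF=∅
  n1: DF={n1,n3,n5}
  n2: DF={n1,n3,n5}
  n3: DF={n5}
  n4: DF={n5}
  n5: DF=∅

φ for y: defs {n1,n4,n5}
  DF⁺ = {n1,n3,n5}

Answer: ["n1", "n3", "n5"]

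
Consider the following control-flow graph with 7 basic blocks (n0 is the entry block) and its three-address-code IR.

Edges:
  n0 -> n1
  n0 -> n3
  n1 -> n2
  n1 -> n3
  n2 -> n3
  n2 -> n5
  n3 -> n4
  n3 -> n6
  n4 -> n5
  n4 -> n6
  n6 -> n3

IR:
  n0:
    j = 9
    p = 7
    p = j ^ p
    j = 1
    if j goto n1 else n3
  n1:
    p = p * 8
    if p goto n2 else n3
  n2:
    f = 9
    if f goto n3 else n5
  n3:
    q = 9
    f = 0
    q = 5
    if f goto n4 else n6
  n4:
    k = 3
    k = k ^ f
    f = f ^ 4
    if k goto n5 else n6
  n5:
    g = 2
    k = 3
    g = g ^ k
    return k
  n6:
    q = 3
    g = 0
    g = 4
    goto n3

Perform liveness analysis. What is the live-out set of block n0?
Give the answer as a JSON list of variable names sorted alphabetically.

Answer: ["p"]

Working:
Block summaries:
  n0: def={j,p} ue=∅
  n1: def={p} ue={p}
  n2: def={f} ue=∅
  n3: def={f,q} ue=∅
  n4: def={f,k} ue={f}
  n5: def={g,k} ue=∅
  n6: def={g,q} ue=∅

Liveness:
  n0 li=∅ lo={p}
  n1 li={p} lo=∅
  n2 li=∅ lo=∅
  n3 li=∅ lo={f}
  n4 li={f} lo=∅
  n5 li=∅ lo=∅
  n6 li=∅ lo=∅

live-out(n0) = ["p"]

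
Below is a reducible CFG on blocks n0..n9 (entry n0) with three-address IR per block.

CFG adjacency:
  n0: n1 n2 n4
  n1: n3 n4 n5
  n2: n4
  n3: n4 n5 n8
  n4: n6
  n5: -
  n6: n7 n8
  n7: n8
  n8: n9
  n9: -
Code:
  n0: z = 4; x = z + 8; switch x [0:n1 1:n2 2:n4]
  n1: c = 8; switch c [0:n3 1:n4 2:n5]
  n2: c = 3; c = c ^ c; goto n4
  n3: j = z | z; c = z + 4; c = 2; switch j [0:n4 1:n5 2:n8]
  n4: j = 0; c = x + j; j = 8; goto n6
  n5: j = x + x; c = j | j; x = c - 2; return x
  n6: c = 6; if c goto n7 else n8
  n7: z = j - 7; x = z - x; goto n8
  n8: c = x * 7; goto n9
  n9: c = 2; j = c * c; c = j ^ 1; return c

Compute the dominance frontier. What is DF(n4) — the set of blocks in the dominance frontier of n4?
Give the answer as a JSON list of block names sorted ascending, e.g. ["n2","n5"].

Answer: ["n8"]

Analysis:
idom tree: n1←n0 n2←n0 n3←n1 n4←n0 n5←n1 n6←n4 n7←n6 n8←n0 n9←n8
Join-block Dom:
  n4: preds {n0,n1,n2,n3}: {n0} ∩ {n0,n1} ∩ {n0,n2} ∩ {n0,n1,n3} = {n0}; idom=n0
  n5: preds {n1,n3}: {n0,n1} ∩ {n0,n1,n3} = {n0,n1}; idom=n1
  n8: preds {n3,n6,n7}: {n0,n1,n3} ∩ {n0,n4,n6} ∩ {n0,n4,n6,n7} = {n0}; idom=n0

DF walk-up:
  n4←n0: walk · to n0
  n4←n1: walk n1 to n0
  n4←n2: walk n2 to n0
  n4←n3: walk n3→n1 to n0
  n5←n1: walk · to n1
  n5←n3: walk n3 to n1
  n8←n3: walk n3→n1 to n0
  n8←n6: walk n6→n4 to n0
  n8←n7: walk n7→n6→n4 to n0
  n0: DF=∅
  n1: DF={n4,n8}
  n2: DF={n4}
  n3: DF={n4,n5,n8}
  n4: DF={n8}
  n5: DF=∅
  n6: DF={n8}
  n7: DF={n8}
  n8: DF=∅
  n9: DF=∅

DF(n4) = ["n8"]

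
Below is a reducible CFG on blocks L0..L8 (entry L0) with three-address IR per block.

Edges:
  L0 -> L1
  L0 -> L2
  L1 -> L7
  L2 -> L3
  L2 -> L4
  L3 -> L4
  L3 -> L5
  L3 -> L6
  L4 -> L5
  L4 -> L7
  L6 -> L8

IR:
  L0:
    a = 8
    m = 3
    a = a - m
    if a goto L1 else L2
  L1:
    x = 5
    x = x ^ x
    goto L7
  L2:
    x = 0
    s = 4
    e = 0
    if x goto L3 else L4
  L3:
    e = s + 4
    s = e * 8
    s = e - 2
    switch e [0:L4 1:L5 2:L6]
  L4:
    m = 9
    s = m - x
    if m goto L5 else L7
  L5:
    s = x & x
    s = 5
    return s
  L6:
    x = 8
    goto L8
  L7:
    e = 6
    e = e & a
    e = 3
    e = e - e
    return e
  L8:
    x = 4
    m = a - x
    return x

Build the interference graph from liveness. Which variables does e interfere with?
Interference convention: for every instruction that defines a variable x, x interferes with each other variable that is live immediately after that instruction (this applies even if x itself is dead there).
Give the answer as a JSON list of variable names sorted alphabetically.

Answer: ["a", "s", "x"]

Working:
Per-block:
  L0 def {a,m} use ∅
  L1 def {x} use ∅
  L2 def {e,s,x} use ∅
  L3 def {e,s} use {s}
  L4 def {m,s} use {x}
  L5 def {s} use {x}
  L6 def {x} use ∅
  L7 def {e} use {a}
  L8 def {m,x} use {a}

Live sets:
  L0: in=∅ out={a}
  L1: in={a} out={a}
  L2: in={a} out={a,s,x}
  L3: in={a,s,x} out={a,x}
  L4: in={a,x} out={a,x}
  L5: in={x} out=∅
  L6: in={a} out={a}
  L7: in={a} out=∅
  L8: in={a} out=∅

Interference:
  a: {e,m,s,x}
  e: {a,s,x}
  m: {a,s,x}
  s: {a,e,m,x}
  x: {a,e,m,s}

N(e) = ["a", "s", "x"]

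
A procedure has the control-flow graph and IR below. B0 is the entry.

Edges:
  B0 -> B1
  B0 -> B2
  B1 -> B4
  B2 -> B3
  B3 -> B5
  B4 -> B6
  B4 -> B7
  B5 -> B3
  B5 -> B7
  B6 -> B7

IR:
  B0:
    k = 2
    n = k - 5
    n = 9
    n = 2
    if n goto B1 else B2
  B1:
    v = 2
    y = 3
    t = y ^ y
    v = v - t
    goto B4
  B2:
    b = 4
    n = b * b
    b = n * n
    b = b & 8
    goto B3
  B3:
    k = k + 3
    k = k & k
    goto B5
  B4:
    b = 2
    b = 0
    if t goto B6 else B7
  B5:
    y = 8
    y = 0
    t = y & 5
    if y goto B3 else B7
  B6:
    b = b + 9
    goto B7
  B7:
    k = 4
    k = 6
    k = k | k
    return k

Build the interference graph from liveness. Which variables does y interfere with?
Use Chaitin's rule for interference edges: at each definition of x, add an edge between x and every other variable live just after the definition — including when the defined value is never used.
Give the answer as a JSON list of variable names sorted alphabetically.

Answer: ["k", "t", "v"]

Derivation:
Per-block:
  B0: {k,n} / ∅
  B1: {t,v,y} / ∅
  B2: {b,n} / ∅
  B3: {k} / {k}
  B4: {b} / {t}
  B5: {t,y} / ∅
  B6: {b} / {b}
  B7: {k} / ∅

Liveness:
  B0: in=∅ out={k}
  B1: in=∅ out={t}
  B2: in={k} out={k}
  B3: in={k} out={k}
  B4: in={t} out={b}
  B5: in={k} out={k}
  B6: in={b} out=∅
  B7: in=∅ out=∅

Conflict graph:
  b: {k,t}
  k: {b,n,t,y}
  n: {k}
  t: {b,k,v,y}
  v: {t,y}
  y: {k,t,v}

N(y) = ["k", "t", "v"]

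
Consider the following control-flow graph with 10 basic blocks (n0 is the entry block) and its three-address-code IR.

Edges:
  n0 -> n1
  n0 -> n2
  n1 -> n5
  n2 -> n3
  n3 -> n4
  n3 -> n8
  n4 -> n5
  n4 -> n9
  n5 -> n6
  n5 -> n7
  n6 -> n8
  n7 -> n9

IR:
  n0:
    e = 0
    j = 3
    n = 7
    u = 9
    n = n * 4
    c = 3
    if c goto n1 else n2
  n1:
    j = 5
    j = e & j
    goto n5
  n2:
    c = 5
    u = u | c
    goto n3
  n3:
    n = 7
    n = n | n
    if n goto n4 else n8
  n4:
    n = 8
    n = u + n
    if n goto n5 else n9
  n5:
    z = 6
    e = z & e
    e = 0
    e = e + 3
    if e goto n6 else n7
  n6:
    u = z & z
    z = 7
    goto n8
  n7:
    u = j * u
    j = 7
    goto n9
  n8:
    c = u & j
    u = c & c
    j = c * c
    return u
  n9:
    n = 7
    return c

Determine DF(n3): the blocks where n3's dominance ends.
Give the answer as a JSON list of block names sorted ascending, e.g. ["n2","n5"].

idom tree: n1←n0 n2←n0 n3←n2 n4←n3 n5←n0 n6←n5 n7←n5 n8←n0 n9←n0
Dom∩ at merges:
  n5: preds {n1,n4}: {n0,n1} ∩ {n0,n2,n3,n4} = {n0}; idom=n0
  n8: preds {n3,n6}: {n0,n2,n3} ∩ {n0,n5,n6} = {n0}; idom=n0
  n9: preds {n4,n7}: {n0,n2,n3,n4} ∩ {n0,n5,n7} = {n0}; idom=n0

DF walk-up:
  n5←n1: walk n1 to n0
  n5←n4: walk n4→n3→n2 to n0
  n8←n3: walk n3→n2 to n0
  n8←n6: walk n6→n5 to n0
  n9←n4: walk n4→n3→n2 to n0
  n9←n7: walk n7→n5 to n0
  n0 → ∅
  n1 → {n5}
  n2 → {n5,n8,n9}
  n3 → {n5,n8,n9}
  n4 → {n5,n9}
  n5 → {n8,n9}
  n6 → {n8}
  n7 → {n9}
  n8 → ∅
  n9 → ∅

DF(n3) = ["n5", "n8", "n9"]

Answer: ["n5", "n8", "n9"]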